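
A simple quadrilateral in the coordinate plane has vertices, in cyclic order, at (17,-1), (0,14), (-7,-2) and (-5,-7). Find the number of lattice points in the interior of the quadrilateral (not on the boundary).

248

Using the shoelace formula, 2A = |(17·14 − 0·(-1)) + (0·(-2) − (-7)·14) + ((-7)·(-7) − (-5)·(-2)) + ((-5)·(-1) − 17·(-7))| = 499, so the area is 249.5.
Summing gcd(|Δx|,|Δy|) over the edges gives the boundary count: gcd(17,15) + gcd(7,16) + gcd(2,5) + gcd(22,6) = 1+1+1+2 = 5.
By Pick's theorem A = I + B/2 − 1, so I = 249.5 − 5/2 + 1 = 248.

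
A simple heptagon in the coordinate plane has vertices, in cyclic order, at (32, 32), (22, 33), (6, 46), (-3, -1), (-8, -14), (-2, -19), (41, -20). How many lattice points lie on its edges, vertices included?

Summing gcd(|Δx|,|Δy|) over the edges gives the boundary count: gcd(10,1) + gcd(16,13) + gcd(9,47) + gcd(5,13) + gcd(6,5) + gcd(43,1) + gcd(9,52) = 1+1+1+1+1+1+1 = 7.

7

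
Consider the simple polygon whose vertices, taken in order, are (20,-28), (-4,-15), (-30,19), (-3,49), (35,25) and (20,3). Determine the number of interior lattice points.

By the shoelace formula, twice the signed area is |[20·(-15) − (-4)·(-28)] + [(-4)·19 − (-30)·(-15)] + [(-30)·49 − (-3)·19] + [(-3)·25 − 35·49] + [35·3 − 20·25] + [20·(-28) − 20·3]| = 5156, so the area is 2578.
Along each edge there are gcd(|Δx|,|Δy|)+1 lattice points, so counting each shared vertex once the boundary has gcd(24,13) + gcd(26,34) + gcd(27,30) + gcd(38,24) + gcd(15,22) + gcd(0,31) = 1+2+3+2+1+31 = 40.
Pick's theorem gives I = A − B/2 + 1 = 2578 − 40/2 + 1 = 2559.

2559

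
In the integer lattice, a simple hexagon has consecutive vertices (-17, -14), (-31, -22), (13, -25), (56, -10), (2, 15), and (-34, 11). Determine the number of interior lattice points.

Using the shoelace formula, 2A = |[(-17)·(-22) − (-31)·(-14)] + [(-31)·(-25) − 13·(-22)] + [13·(-10) − 56·(-25)] + [56·15 − 2·(-10)] + [2·11 − (-34)·15] + [(-34)·(-14) − (-17)·11]| = 4326, so the area is 2163.
Summing gcd(|Δx|,|Δy|) over the edges gives the boundary count: gcd(14,8) + gcd(44,3) + gcd(43,15) + gcd(54,25) + gcd(36,4) + gcd(17,25) = 2+1+1+1+4+1 = 10.
By Pick's theorem A = I + B/2 − 1, so I = 2163 − 10/2 + 1 = 2159.

2159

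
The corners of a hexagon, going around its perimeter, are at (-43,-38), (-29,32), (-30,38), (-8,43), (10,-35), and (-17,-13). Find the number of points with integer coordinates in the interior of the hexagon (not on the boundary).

By the shoelace formula, twice the signed area is |((-43)·32 − (-29)·(-38)) + ((-29)·38 − (-30)·32) + ((-30)·43 − (-8)·38) + ((-8)·(-35) − 10·43) + (10·(-13) − (-17)·(-35)) + ((-17)·(-38) − (-43)·(-13))| = 4394, so the area is 2197.
Summing gcd(|Δx|,|Δy|) over the edges gives the boundary count: gcd(14,70) + gcd(1,6) + gcd(22,5) + gcd(18,78) + gcd(27,22) + gcd(26,25) = 14+1+1+6+1+1 = 24.
Pick's theorem gives I = A − B/2 + 1 = 2197 − 24/2 + 1 = 2186.

2186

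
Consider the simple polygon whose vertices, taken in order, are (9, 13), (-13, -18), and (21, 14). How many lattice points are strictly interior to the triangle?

174

By the shoelace formula, twice the signed area is |[9·(-18) − (-13)·13] + [(-13)·14 − 21·(-18)] + [21·13 − 9·14]| = 350, so the area is 175.
Along each edge there are gcd(|Δx|,|Δy|)+1 lattice points, so counting each shared vertex once the boundary has gcd(22,31) + gcd(34,32) + gcd(12,1) = 1+2+1 = 4.
By Pick's theorem A = I + B/2 − 1, so I = 175 − 4/2 + 1 = 174.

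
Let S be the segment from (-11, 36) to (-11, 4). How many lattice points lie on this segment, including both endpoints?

33

The number of lattice points on a segment between lattice points is gcd(|Δx|,|Δy|) + 1 = gcd(0,32) + 1 = 32 + 1 = 33.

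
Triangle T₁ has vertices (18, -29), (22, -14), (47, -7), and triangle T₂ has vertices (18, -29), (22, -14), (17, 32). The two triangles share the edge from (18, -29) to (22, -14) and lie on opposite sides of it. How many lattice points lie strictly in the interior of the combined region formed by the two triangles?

302

The union is the simple quadrilateral with vertices (18, -29), (47, -7), (22, -14), (17, 32) in order.
By the shoelace formula, twice the signed area is |(18·(-7) − 47·(-29)) + (47·(-14) − 22·(-7)) + (22·32 − 17·(-14)) + (17·(-29) − 18·32)| = 606, so the area is 303.
The number of boundary lattice points is Σ gcd(|Δx|,|Δy|) = gcd(29,22) + gcd(25,7) + gcd(5,46) + gcd(1,61) = 1+1+1+1 = 4.
By Pick's theorem I = A − B/2 + 1 = 303 − 4/2 + 1 = 302.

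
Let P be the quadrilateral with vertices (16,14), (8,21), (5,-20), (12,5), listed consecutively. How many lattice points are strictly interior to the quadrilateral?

The shoelace formula gives twice the area as |[16·21 − 8·14] + [8·(-20) − 5·21] + [5·5 − 12·(-20)] + [12·14 − 16·5]| = 312, so the area is 156.
Summing gcd(|Δx|,|Δy|) over the edges gives the boundary count: gcd(8,7) + gcd(3,41) + gcd(7,25) + gcd(4,9) = 1+1+1+1 = 4.
By Pick's theorem A = I + B/2 − 1, so I = 156 − 4/2 + 1 = 155.

155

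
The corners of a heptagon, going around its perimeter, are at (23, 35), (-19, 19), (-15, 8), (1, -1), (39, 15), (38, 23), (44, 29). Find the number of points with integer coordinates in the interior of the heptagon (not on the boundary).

1286

By the shoelace formula, twice the signed area is |(23·19 − (-19)·35) + ((-19)·8 − (-15)·19) + ((-15)·(-1) − 1·8) + (1·15 − 39·(-1)) + (39·23 − 38·15) + (38·29 − 44·23) + (44·35 − 23·29)| = 2586, so the area is 1293.
The number of boundary lattice points is Σ gcd(|Δx|,|Δy|) = gcd(42,16) + gcd(4,11) + gcd(16,9) + gcd(38,16) + gcd(1,8) + gcd(6,6) + gcd(21,6) = 2+1+1+2+1+6+3 = 16.
By Pick's theorem A = I + B/2 − 1, so I = 1293 − 16/2 + 1 = 1286.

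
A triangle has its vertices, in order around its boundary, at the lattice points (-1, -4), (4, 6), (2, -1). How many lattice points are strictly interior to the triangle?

4

The shoelace formula gives twice the area as |((-1)·6 − 4·(-4)) + (4·(-1) − 2·6) + (2·(-4) − (-1)·(-1))| = 15, so the area is 7.5.
Along each edge there are gcd(|Δx|,|Δy|)+1 lattice points, so counting each shared vertex once the boundary has gcd(5,10) + gcd(2,7) + gcd(3,3) = 5+1+3 = 9.
Pick's theorem gives I = A − B/2 + 1 = 7.5 − 9/2 + 1 = 4.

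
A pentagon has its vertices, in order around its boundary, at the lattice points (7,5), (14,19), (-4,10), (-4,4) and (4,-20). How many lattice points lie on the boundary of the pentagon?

31

The number of boundary lattice points is Σ gcd(|Δx|,|Δy|) = gcd(7,14) + gcd(18,9) + gcd(0,6) + gcd(8,24) + gcd(3,25) = 7+9+6+8+1 = 31.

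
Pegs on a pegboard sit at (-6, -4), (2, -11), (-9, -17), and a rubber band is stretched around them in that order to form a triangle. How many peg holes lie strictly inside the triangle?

By the shoelace formula, twice the signed area is |[(-6)·(-11) − 2·(-4)] + [2·(-17) − (-9)·(-11)] + [(-9)·(-4) − (-6)·(-17)]| = 125, so the area is 125/2.
The number of boundary lattice points is Σ gcd(|Δx|,|Δy|) = gcd(8,7) + gcd(11,6) + gcd(3,13) = 1+1+1 = 3.
Pick's theorem gives I = A − B/2 + 1 = 125/2 − 3/2 + 1 = 62.

62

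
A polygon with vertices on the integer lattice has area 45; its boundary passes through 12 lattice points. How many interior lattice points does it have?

40

From Pick's theorem, I = A − B/2 + 1 = 45 − 12/2 + 1 = 40.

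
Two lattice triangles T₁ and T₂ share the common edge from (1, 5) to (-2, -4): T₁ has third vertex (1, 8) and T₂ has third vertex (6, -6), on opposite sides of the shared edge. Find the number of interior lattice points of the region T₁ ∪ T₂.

40

The union is the simple quadrilateral with vertices (1, 5), (1, 8), (-2, -4), (6, -6) in order.
The shoelace formula gives twice the area as |(1·8 − 1·5) + (1·(-4) − (-2)·8) + ((-2)·(-6) − 6·(-4)) + (6·5 − 1·(-6))| = 87, so the area is 87/2.
Summing gcd(|Δx|,|Δy|) over the edges gives the boundary count: gcd(0,3) + gcd(3,12) + gcd(8,2) + gcd(5,11) = 3+3+2+1 = 9.
By Pick's theorem I = A − B/2 + 1 = 87/2 − 9/2 + 1 = 40.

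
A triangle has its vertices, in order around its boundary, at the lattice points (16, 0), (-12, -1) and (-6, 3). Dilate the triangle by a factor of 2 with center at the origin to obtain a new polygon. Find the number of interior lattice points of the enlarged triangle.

By the shoelace formula, twice the signed area is |[16·(-1) − (-12)·0] + [(-12)·3 − (-6)·(-1)] + [(-6)·0 − 16·3]| = 106, so the area is 53.
The number of boundary lattice points is Σ gcd(|Δx|,|Δy|) = gcd(28,1) + gcd(6,4) + gcd(22,3) = 1+2+1 = 4.
Scaling by 2 multiplies the area by 2² = 4 (so the new area is 212) and multiplies the boundary lattice-point count by 2, giving 8.
By Pick's theorem, the interior count of the dilated polygon is 212 − 8/2 + 1 = 209.

209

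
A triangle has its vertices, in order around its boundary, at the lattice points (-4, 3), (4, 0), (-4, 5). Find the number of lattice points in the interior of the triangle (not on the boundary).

7

The shoelace formula gives twice the area as |((-4)·0 − 4·3) + (4·5 − (-4)·0) + ((-4)·3 − (-4)·5)| = 16, so the area is 8.
The number of boundary lattice points is Σ gcd(|Δx|,|Δy|) = gcd(8,3) + gcd(8,5) + gcd(0,2) = 1+1+2 = 4.
Pick's theorem gives I = A − B/2 + 1 = 8 − 4/2 + 1 = 7.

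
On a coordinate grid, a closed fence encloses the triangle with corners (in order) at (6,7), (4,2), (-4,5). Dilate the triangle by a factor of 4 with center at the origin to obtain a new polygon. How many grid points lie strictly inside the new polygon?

361

By the shoelace formula, twice the signed area is |(6·2 − 4·7) + (4·5 − (-4)·2) + ((-4)·7 − 6·5)| = 46, so the area is 23.
Along each edge there are gcd(|Δx|,|Δy|)+1 lattice points, so counting each shared vertex once the boundary has gcd(2,5) + gcd(8,3) + gcd(10,2) = 1+1+2 = 4.
Scaling by 4 multiplies the area by 4² = 16 (so the new area is 368) and multiplies the boundary lattice-point count by 4, giving 16.
By Pick's theorem, the interior count of the dilated polygon is 368 − 16/2 + 1 = 361.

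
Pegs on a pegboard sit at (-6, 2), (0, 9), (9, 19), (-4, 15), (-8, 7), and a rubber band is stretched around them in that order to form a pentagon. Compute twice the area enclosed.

By the shoelace formula, twice the signed area is |((-6)·9 − 0·2) + (0·19 − 9·9) + (9·15 − (-4)·19) + ((-4)·7 − (-8)·15) + ((-8)·2 − (-6)·7)| = 194, so the area is 97.

194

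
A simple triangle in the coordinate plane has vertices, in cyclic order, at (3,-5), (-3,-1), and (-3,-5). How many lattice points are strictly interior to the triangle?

7

By the shoelace formula, twice the signed area is |(3·(-1) − (-3)·(-5)) + ((-3)·(-5) − (-3)·(-1)) + ((-3)·(-5) − 3·(-5))| = 24, so the area is 12.
The number of boundary lattice points is Σ gcd(|Δx|,|Δy|) = gcd(6,4) + gcd(0,4) + gcd(6,0) = 2+4+6 = 12.
By Pick's theorem A = I + B/2 − 1, so I = 12 − 12/2 + 1 = 7.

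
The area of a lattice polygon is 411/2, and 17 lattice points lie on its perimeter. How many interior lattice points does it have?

From Pick's theorem, I = A − B/2 + 1 = 411/2 − 17/2 + 1 = 198.

198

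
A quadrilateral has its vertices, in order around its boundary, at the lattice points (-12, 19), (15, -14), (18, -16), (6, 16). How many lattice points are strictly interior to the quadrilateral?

The shoelace formula gives twice the area as |[(-12)·(-14) − 15·19] + [15·(-16) − 18·(-14)] + [18·16 − 6·(-16)] + [6·19 − (-12)·16]| = 585, so the area is 292.5.
Along each edge there are gcd(|Δx|,|Δy|)+1 lattice points, so counting each shared vertex once the boundary has gcd(27,33) + gcd(3,2) + gcd(12,32) + gcd(18,3) = 3+1+4+3 = 11.
By Pick's theorem A = I + B/2 − 1, so I = 292.5 − 11/2 + 1 = 288.

288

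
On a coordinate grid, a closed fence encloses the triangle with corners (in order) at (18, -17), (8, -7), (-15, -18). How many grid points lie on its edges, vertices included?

12

Summing gcd(|Δx|,|Δy|) over the edges gives the boundary count: gcd(10,10) + gcd(23,11) + gcd(33,1) = 10+1+1 = 12.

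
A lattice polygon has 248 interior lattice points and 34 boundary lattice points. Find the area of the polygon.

264

Pick's theorem states A = I + B/2 − 1, so A = 248 + 34/2 − 1 = 264.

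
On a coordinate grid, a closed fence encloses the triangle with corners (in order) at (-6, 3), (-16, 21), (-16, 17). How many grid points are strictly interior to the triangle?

The shoelace formula gives twice the area as |[(-6)·21 − (-16)·3] + [(-16)·17 − (-16)·21] + [(-16)·3 − (-6)·17]| = 40, so the area is 20.
Summing gcd(|Δx|,|Δy|) over the edges gives the boundary count: gcd(10,18) + gcd(0,4) + gcd(10,14) = 2+4+2 = 8.
By Pick's theorem A = I + B/2 − 1, so I = 20 − 8/2 + 1 = 17.

17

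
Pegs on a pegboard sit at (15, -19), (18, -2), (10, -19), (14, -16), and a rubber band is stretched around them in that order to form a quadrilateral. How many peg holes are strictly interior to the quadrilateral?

34

Using the shoelace formula, 2A = |[15·(-2) − 18·(-19)] + [18·(-19) − 10·(-2)] + [10·(-16) − 14·(-19)] + [14·(-19) − 15·(-16)]| = 70, so the area is 35.
The number of boundary lattice points is Σ gcd(|Δx|,|Δy|) = gcd(3,17) + gcd(8,17) + gcd(4,3) + gcd(1,3) = 1+1+1+1 = 4.
Pick's theorem gives I = A − B/2 + 1 = 35 − 4/2 + 1 = 34.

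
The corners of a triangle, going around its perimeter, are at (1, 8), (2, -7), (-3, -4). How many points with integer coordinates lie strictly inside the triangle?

Using the shoelace formula, 2A = |(1·(-7) − 2·8) + (2·(-4) − (-3)·(-7)) + ((-3)·8 − 1·(-4))| = 72, so the area is 36.
Summing gcd(|Δx|,|Δy|) over the edges gives the boundary count: gcd(1,15) + gcd(5,3) + gcd(4,12) = 1+1+4 = 6.
Pick's theorem gives I = A − B/2 + 1 = 36 − 6/2 + 1 = 34.

34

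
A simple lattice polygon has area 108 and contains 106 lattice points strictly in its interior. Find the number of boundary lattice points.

Pick's theorem gives A = I + B/2 − 1, so B = 2(A − I + 1) = 2(108 − 106 + 1) = 6.

6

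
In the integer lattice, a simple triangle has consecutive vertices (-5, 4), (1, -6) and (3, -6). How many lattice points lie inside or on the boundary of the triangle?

By the shoelace formula, twice the signed area is |((-5)·(-6) − 1·4) + (1·(-6) − 3·(-6)) + (3·4 − (-5)·(-6))| = 20, so the area is 10.
Along each edge there are gcd(|Δx|,|Δy|)+1 lattice points, so counting each shared vertex once the boundary has gcd(6,10) + gcd(2,0) + gcd(8,10) = 2+2+2 = 6.
Pick's theorem gives I = A − B/2 + 1 = 10 − 6/2 + 1 = 8, so the closed region contains I + B = 8 + 6 = 14 lattice points.

14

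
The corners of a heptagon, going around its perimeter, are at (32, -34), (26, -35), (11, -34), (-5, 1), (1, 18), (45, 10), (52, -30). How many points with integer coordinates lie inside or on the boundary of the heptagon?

The shoelace formula gives twice the area as |(32·(-35) − 26·(-34)) + (26·(-34) − 11·(-35)) + (11·1 − (-5)·(-34)) + ((-5)·18 − 1·1) + (1·10 − 45·18) + (45·(-30) − 52·10) + (52·(-34) − 32·(-30))| = 4463, so the area is 4463/2.
Along each edge there are gcd(|Δx|,|Δy|)+1 lattice points, so counting each shared vertex once the boundary has gcd(6,1) + gcd(15,1) + gcd(16,35) + gcd(6,17) + gcd(44,8) + gcd(7,40) + gcd(20,4) = 1+1+1+1+4+1+4 = 13.
Pick's theorem gives I = A − B/2 + 1 = 4463/2 − 13/2 + 1 = 2226, so the closed region contains I + B = 2226 + 13 = 2239 lattice points.

2239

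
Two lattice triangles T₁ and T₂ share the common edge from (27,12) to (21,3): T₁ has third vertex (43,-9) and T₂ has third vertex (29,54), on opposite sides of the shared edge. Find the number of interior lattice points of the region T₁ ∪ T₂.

250

The union is the simple quadrilateral with vertices (27,12), (43,-9), (21,3), (29,54) in order.
By the shoelace formula, twice the signed area is |[27·(-9) − 43·12] + [43·3 − 21·(-9)] + [21·54 − 29·3] + [29·12 − 27·54]| = 504, so the area is 252.
Summing gcd(|Δx|,|Δy|) over the edges gives the boundary count: gcd(16,21) + gcd(22,12) + gcd(8,51) + gcd(2,42) = 1+2+1+2 = 6.
By Pick's theorem I = A − B/2 + 1 = 252 − 6/2 + 1 = 250.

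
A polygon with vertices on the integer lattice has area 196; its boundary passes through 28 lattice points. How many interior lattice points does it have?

183

Pick's theorem A = I + B/2 − 1 rearranges to I = A − B/2 + 1 = 196 − 28/2 + 1 = 183.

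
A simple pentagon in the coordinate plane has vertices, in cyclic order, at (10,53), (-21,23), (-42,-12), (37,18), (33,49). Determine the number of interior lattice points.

The shoelace formula gives twice the area as |(10·23 − (-21)·53) + ((-21)·(-12) − (-42)·23) + ((-42)·18 − 37·(-12)) + (37·49 − 33·18) + (33·53 − 10·49)| = 4727, so the area is 2363.5.
Along each edge there are gcd(|Δx|,|Δy|)+1 lattice points, so counting each shared vertex once the boundary has gcd(31,30) + gcd(21,35) + gcd(79,30) + gcd(4,31) + gcd(23,4) = 1+7+1+1+1 = 11.
By Pick's theorem A = I + B/2 − 1, so I = 2363.5 − 11/2 + 1 = 2359.

2359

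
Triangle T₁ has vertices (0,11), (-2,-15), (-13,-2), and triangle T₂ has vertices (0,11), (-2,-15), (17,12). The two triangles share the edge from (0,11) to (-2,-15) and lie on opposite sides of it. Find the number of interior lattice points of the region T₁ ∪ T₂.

The union is the simple quadrilateral with vertices (0,11), (-13,-2), (-2,-15), (17,12) in order.
The shoelace formula gives twice the area as |[0·(-2) − (-13)·11] + [(-13)·(-15) − (-2)·(-2)] + [(-2)·12 − 17·(-15)] + [17·11 − 0·12]| = 752, so the area is 376.
The number of boundary lattice points is Σ gcd(|Δx|,|Δy|) = gcd(13,13) + gcd(11,13) + gcd(19,27) + gcd(17,1) = 13+1+1+1 = 16.
By Pick's theorem I = A − B/2 + 1 = 376 − 16/2 + 1 = 369.

369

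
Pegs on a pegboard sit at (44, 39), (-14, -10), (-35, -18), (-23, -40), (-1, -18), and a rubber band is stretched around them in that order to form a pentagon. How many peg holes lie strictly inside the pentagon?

Using the shoelace formula, 2A = |(44·(-10) − (-14)·39) + ((-14)·(-18) − (-35)·(-10)) + ((-35)·(-40) − (-23)·(-18)) + ((-23)·(-18) − (-1)·(-40)) + ((-1)·39 − 44·(-18))| = 2121, so the area is 2121/2.
Along each edge there are gcd(|Δx|,|Δy|)+1 lattice points, so counting each shared vertex once the boundary has gcd(58,49) + gcd(21,8) + gcd(12,22) + gcd(22,22) + gcd(45,57) = 1+1+2+22+3 = 29.
By Pick's theorem A = I + B/2 − 1, so I = 2121/2 − 29/2 + 1 = 1047.

1047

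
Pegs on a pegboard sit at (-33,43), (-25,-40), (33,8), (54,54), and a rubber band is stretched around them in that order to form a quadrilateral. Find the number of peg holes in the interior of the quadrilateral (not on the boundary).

Using the shoelace formula, 2A = |[(-33)·(-40) − (-25)·43] + [(-25)·8 − 33·(-40)] + [33·54 − 54·8] + [54·43 − (-33)·54]| = 8969, so the area is 4484.5.
Summing gcd(|Δx|,|Δy|) over the edges gives the boundary count: gcd(8,83) + gcd(58,48) + gcd(21,46) + gcd(87,11) = 1+2+1+1 = 5.
Pick's theorem gives I = A − B/2 + 1 = 4484.5 − 5/2 + 1 = 4483.

4483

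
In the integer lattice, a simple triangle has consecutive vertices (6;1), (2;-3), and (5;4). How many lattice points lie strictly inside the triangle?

By the shoelace formula, twice the signed area is |[6·(-3) − 2·1] + [2·4 − 5·(-3)] + [5·1 − 6·4]| = 16, so the area is 8.
The number of boundary lattice points is Σ gcd(|Δx|,|Δy|) = gcd(4,4) + gcd(3,7) + gcd(1,3) = 4+1+1 = 6.
Pick's theorem gives I = A − B/2 + 1 = 8 − 6/2 + 1 = 6.

6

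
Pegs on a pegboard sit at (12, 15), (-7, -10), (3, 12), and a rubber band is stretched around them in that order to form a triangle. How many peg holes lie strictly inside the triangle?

The shoelace formula gives twice the area as |[12·(-10) − (-7)·15] + [(-7)·12 − 3·(-10)] + [3·15 − 12·12]| = 168, so the area is 84.
The number of boundary lattice points is Σ gcd(|Δx|,|Δy|) = gcd(19,25) + gcd(10,22) + gcd(9,3) = 1+2+3 = 6.
Pick's theorem gives I = A − B/2 + 1 = 84 − 6/2 + 1 = 82.

82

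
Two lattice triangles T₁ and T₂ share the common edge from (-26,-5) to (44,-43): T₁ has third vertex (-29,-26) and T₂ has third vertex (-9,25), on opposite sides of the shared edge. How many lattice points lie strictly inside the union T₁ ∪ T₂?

2163

The union is the simple quadrilateral with vertices (-26,-5), (-29,-26), (44,-43), (-9,25) in order.
The shoelace formula gives twice the area as |((-26)·(-26) − (-29)·(-5)) + ((-29)·(-43) − 44·(-26)) + (44·25 − (-9)·(-43)) + ((-9)·(-5) − (-26)·25)| = 4330, so the area is 2165.
Along each edge there are gcd(|Δx|,|Δy|)+1 lattice points, so counting each shared vertex once the boundary has gcd(3,21) + gcd(73,17) + gcd(53,68) + gcd(17,30) = 3+1+1+1 = 6.
By Pick's theorem I = A − B/2 + 1 = 2165 − 6/2 + 1 = 2163.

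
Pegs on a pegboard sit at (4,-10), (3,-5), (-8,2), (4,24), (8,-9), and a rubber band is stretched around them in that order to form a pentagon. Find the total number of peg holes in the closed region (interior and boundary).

252

The shoelace formula gives twice the area as |(4·(-5) − 3·(-10)) + (3·2 − (-8)·(-5)) + ((-8)·24 − 4·2) + (4·(-9) − 8·24) + (8·(-10) − 4·(-9))| = 496, so the area is 248.
The number of boundary lattice points is Σ gcd(|Δx|,|Δy|) = gcd(1,5) + gcd(11,7) + gcd(12,22) + gcd(4,33) + gcd(4,1) = 1+1+2+1+1 = 6.
Pick's theorem gives I = A − B/2 + 1 = 248 − 6/2 + 1 = 246, so the closed region contains I + B = 246 + 6 = 252 lattice points.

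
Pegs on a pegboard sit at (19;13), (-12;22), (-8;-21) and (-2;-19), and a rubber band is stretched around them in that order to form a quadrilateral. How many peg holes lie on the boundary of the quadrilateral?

5

The number of boundary lattice points is Σ gcd(|Δx|,|Δy|) = gcd(31,9) + gcd(4,43) + gcd(6,2) + gcd(21,32) = 1+1+2+1 = 5.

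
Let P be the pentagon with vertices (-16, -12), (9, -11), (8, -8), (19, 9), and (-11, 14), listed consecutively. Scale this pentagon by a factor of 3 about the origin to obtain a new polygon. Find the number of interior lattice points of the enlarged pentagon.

5590

The shoelace formula gives twice the area as |((-16)·(-11) − 9·(-12)) + (9·(-8) − 8·(-11)) + (8·9 − 19·(-8)) + (19·14 − (-11)·9) + ((-11)·(-12) − (-16)·14)| = 1245, so the area is 1245/2.
The number of boundary lattice points is Σ gcd(|Δx|,|Δy|) = gcd(25,1) + gcd(1,3) + gcd(11,17) + gcd(30,5) + gcd(5,26) = 1+1+1+5+1 = 9.
Scaling by 3 multiplies the area by 3² = 9 (so the new area is 11205/2) and multiplies the boundary lattice-point count by 3, giving 27.
By Pick's theorem, the interior count of the dilated polygon is 11205/2 − 27/2 + 1 = 5590.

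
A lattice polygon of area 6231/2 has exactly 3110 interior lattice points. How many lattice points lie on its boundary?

Pick's theorem gives A = I + B/2 − 1, so B = 2(A − I + 1) = 2(6231/2 − 3110 + 1) = 13.

13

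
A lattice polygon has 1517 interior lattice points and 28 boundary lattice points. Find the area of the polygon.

1530

Pick's theorem states A = I + B/2 − 1, so A = 1517 + 28/2 − 1 = 1530.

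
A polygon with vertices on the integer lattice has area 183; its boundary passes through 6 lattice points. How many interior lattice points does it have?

From Pick's theorem, I = A − B/2 + 1 = 183 − 6/2 + 1 = 181.

181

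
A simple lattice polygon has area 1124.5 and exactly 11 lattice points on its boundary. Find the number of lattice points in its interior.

1120

Pick's theorem A = I + B/2 − 1 rearranges to I = A − B/2 + 1 = 1124.5 − 11/2 + 1 = 1120.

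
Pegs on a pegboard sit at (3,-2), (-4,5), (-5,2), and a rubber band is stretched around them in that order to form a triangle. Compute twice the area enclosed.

28

By the shoelace formula, twice the signed area is |(3·5 − (-4)·(-2)) + ((-4)·2 − (-5)·5) + ((-5)·(-2) − 3·2)| = 28, so the area is 14.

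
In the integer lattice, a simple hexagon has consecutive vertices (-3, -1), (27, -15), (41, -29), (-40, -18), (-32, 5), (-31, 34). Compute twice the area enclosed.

The shoelace formula gives twice the area as |[(-3)·(-15) − 27·(-1)] + [27·(-29) − 41·(-15)] + [41·(-18) − (-40)·(-29)] + [(-40)·5 − (-32)·(-18)] + [(-32)·34 − (-31)·5] + [(-31)·(-1) − (-3)·34]| = 3570, so the area is 1785.

3570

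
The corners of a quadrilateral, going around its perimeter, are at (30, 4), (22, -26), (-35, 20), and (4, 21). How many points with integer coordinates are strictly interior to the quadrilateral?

The shoelace formula gives twice the area as |[30·(-26) − 22·4] + [22·20 − (-35)·(-26)] + [(-35)·21 − 4·20] + [4·4 − 30·21]| = 2767, so the area is 2767/2.
The number of boundary lattice points is Σ gcd(|Δx|,|Δy|) = gcd(8,30) + gcd(57,46) + gcd(39,1) + gcd(26,17) = 2+1+1+1 = 5.
By Pick's theorem A = I + B/2 − 1, so I = 2767/2 − 5/2 + 1 = 1382.

1382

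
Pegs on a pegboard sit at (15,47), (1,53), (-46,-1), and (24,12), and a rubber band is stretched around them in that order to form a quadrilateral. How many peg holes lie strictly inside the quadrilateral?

The shoelace formula gives twice the area as |(15·53 − 1·47) + (1·(-1) − (-46)·53) + ((-46)·12 − 24·(-1)) + (24·47 − 15·12)| = 3605, so the area is 1802.5.
Summing gcd(|Δx|,|Δy|) over the edges gives the boundary count: gcd(14,6) + gcd(47,54) + gcd(70,13) + gcd(9,35) = 2+1+1+1 = 5.
Pick's theorem gives I = A − B/2 + 1 = 1802.5 − 5/2 + 1 = 1801.

1801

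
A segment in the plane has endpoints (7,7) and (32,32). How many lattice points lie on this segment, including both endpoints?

The number of lattice points on a segment between lattice points is gcd(|Δx|,|Δy|) + 1 = gcd(25,25) + 1 = 25 + 1 = 26.

26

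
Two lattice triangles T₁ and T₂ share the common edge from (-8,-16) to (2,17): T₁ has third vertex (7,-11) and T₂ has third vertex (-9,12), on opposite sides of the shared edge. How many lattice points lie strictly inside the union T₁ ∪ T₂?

376

The union is the simple quadrilateral with vertices (-8,-16), (7,-11), (2,17), (-9,12) in order.
By the shoelace formula, twice the signed area is |[(-8)·(-11) − 7·(-16)] + [7·17 − 2·(-11)] + [2·12 − (-9)·17] + [(-9)·(-16) − (-8)·12]| = 758, so the area is 379.
Along each edge there are gcd(|Δx|,|Δy|)+1 lattice points, so counting each shared vertex once the boundary has gcd(15,5) + gcd(5,28) + gcd(11,5) + gcd(1,28) = 5+1+1+1 = 8.
By Pick's theorem I = A − B/2 + 1 = 379 − 8/2 + 1 = 376.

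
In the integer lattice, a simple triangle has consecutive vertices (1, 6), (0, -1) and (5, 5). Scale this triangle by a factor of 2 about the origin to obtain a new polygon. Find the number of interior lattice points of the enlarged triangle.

The shoelace formula gives twice the area as |(1·(-1) − 0·6) + (0·5 − 5·(-1)) + (5·6 − 1·5)| = 29, so the area is 29/2.
Along each edge there are gcd(|Δx|,|Δy|)+1 lattice points, so counting each shared vertex once the boundary has gcd(1,7) + gcd(5,6) + gcd(4,1) = 1+1+1 = 3.
Scaling by 2 multiplies the area by 2² = 4 (so the new area is 58) and multiplies the boundary lattice-point count by 2, giving 6.
By Pick's theorem, the interior count of the dilated polygon is 58 − 6/2 + 1 = 56.

56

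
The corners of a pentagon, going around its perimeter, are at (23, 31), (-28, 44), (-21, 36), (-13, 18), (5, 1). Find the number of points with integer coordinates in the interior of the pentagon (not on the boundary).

Using the shoelace formula, 2A = |[23·44 − (-28)·31] + [(-28)·36 − (-21)·44] + [(-21)·18 − (-13)·36] + [(-13)·1 − 5·18] + [5·31 − 23·1]| = 1915, so the area is 957.5.
Along each edge there are gcd(|Δx|,|Δy|)+1 lattice points, so counting each shared vertex once the boundary has gcd(51,13) + gcd(7,8) + gcd(8,18) + gcd(18,17) + gcd(18,30) = 1+1+2+1+6 = 11.
Pick's theorem gives I = A − B/2 + 1 = 957.5 − 11/2 + 1 = 953.

953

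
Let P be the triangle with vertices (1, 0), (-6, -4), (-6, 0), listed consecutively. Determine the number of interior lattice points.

Using the shoelace formula, 2A = |(1·(-4) − (-6)·0) + ((-6)·0 − (-6)·(-4)) + ((-6)·0 − 1·0)| = 28, so the area is 14.
Summing gcd(|Δx|,|Δy|) over the edges gives the boundary count: gcd(7,4) + gcd(0,4) + gcd(7,0) = 1+4+7 = 12.
Pick's theorem gives I = A − B/2 + 1 = 14 − 12/2 + 1 = 9.

9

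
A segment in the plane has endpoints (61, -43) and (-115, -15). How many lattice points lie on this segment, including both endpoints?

The number of lattice points on a segment between lattice points is gcd(|Δx|,|Δy|) + 1 = gcd(176,28) + 1 = 4 + 1 = 5.

5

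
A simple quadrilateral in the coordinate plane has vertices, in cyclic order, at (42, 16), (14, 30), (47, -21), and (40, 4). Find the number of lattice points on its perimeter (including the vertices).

20

Summing gcd(|Δx|,|Δy|) over the edges gives the boundary count: gcd(28,14) + gcd(33,51) + gcd(7,25) + gcd(2,12) = 14+3+1+2 = 20.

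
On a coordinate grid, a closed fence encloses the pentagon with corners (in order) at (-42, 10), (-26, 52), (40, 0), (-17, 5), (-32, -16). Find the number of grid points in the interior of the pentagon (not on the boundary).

Using the shoelace formula, 2A = |((-42)·52 − (-26)·10) + ((-26)·0 − 40·52) + (40·5 − (-17)·0) + ((-17)·(-16) − (-32)·5) + ((-32)·10 − (-42)·(-16))| = 4364, so the area is 2182.
Summing gcd(|Δx|,|Δy|) over the edges gives the boundary count: gcd(16,42) + gcd(66,52) + gcd(57,5) + gcd(15,21) + gcd(10,26) = 2+2+1+3+2 = 10.
By Pick's theorem A = I + B/2 − 1, so I = 2182 − 10/2 + 1 = 2178.

2178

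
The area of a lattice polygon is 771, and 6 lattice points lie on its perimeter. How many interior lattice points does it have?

769

From Pick's theorem, I = A − B/2 + 1 = 771 − 6/2 + 1 = 769.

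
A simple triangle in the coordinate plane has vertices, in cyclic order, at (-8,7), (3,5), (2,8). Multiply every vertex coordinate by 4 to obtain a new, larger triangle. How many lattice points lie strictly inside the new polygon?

By the shoelace formula, twice the signed area is |((-8)·5 − 3·7) + (3·8 − 2·5) + (2·7 − (-8)·8)| = 31, so the area is 15.5.
The number of boundary lattice points is Σ gcd(|Δx|,|Δy|) = gcd(11,2) + gcd(1,3) + gcd(10,1) = 1+1+1 = 3.
Scaling by 4 multiplies the area by 4² = 16 (so the new area is 248) and multiplies the boundary lattice-point count by 4, giving 12.
By Pick's theorem, the interior count of the dilated polygon is 248 − 12/2 + 1 = 243.

243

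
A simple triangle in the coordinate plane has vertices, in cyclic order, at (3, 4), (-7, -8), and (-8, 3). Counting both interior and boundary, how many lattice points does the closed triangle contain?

The shoelace formula gives twice the area as |[3·(-8) − (-7)·4] + [(-7)·3 − (-8)·(-8)] + [(-8)·4 − 3·3]| = 122, so the area is 61.
Along each edge there are gcd(|Δx|,|Δy|)+1 lattice points, so counting each shared vertex once the boundary has gcd(10,12) + gcd(1,11) + gcd(11,1) = 2+1+1 = 4.
Pick's theorem gives I = A − B/2 + 1 = 61 − 4/2 + 1 = 60, so the closed region contains I + B = 60 + 4 = 64 lattice points.

64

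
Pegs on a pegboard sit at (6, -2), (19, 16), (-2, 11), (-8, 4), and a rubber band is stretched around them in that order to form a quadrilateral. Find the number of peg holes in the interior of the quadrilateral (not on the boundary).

222

The shoelace formula gives twice the area as |(6·16 − 19·(-2)) + (19·11 − (-2)·16) + ((-2)·4 − (-8)·11) + ((-8)·(-2) − 6·4)| = 447, so the area is 223.5.
Summing gcd(|Δx|,|Δy|) over the edges gives the boundary count: gcd(13,18) + gcd(21,5) + gcd(6,7) + gcd(14,6) = 1+1+1+2 = 5.
By Pick's theorem A = I + B/2 − 1, so I = 223.5 − 5/2 + 1 = 222.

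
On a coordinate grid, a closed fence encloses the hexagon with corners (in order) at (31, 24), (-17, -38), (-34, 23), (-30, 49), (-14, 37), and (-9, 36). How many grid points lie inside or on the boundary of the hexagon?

The shoelace formula gives twice the area as |(31·(-38) − (-17)·24) + ((-17)·23 − (-34)·(-38)) + ((-34)·49 − (-30)·23) + ((-30)·37 − (-14)·49) + ((-14)·36 − (-9)·37) + ((-9)·24 − 31·36)| = 5356, so the area is 2678.
Along each edge there are gcd(|Δx|,|Δy|)+1 lattice points, so counting each shared vertex once the boundary has gcd(48,62) + gcd(17,61) + gcd(4,26) + gcd(16,12) + gcd(5,1) + gcd(40,12) = 2+1+2+4+1+4 = 14.
Pick's theorem gives I = A − B/2 + 1 = 2678 − 14/2 + 1 = 2672, so the closed region contains I + B = 2672 + 14 = 2686 lattice points.

2686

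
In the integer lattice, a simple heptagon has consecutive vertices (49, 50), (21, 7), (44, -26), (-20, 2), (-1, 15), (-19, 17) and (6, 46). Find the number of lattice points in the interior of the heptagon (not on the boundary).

Using the shoelace formula, 2A = |[49·7 − 21·50] + [21·(-26) − 44·7] + [44·2 − (-20)·(-26)] + [(-20)·15 − (-1)·2] + [(-1)·17 − (-19)·15] + [(-19)·46 − 6·17] + [6·50 − 49·46]| = 4953, so the area is 4953/2.
Along each edge there are gcd(|Δx|,|Δy|)+1 lattice points, so counting each shared vertex once the boundary has gcd(28,43) + gcd(23,33) + gcd(64,28) + gcd(19,13) + gcd(18,2) + gcd(25,29) + gcd(43,4) = 1+1+4+1+2+1+1 = 11.
By Pick's theorem A = I + B/2 − 1, so I = 4953/2 − 11/2 + 1 = 2472.

2472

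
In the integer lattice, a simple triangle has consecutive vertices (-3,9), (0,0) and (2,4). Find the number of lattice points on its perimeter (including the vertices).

10

Summing gcd(|Δx|,|Δy|) over the edges gives the boundary count: gcd(3,9) + gcd(2,4) + gcd(5,5) = 3+2+5 = 10.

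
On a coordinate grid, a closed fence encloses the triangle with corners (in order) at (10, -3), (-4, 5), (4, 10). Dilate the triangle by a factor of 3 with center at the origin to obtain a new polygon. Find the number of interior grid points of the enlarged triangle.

The shoelace formula gives twice the area as |[10·5 − (-4)·(-3)] + [(-4)·10 − 4·5] + [4·(-3) − 10·10]| = 134, so the area is 67.
Summing gcd(|Δx|,|Δy|) over the edges gives the boundary count: gcd(14,8) + gcd(8,5) + gcd(6,13) = 2+1+1 = 4.
Scaling by 3 multiplies the area by 3² = 9 (so the new area is 603) and multiplies the boundary lattice-point count by 3, giving 12.
By Pick's theorem, the interior count of the dilated polygon is 603 − 12/2 + 1 = 598.

598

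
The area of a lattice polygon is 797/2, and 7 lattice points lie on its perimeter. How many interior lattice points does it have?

Pick's theorem A = I + B/2 − 1 rearranges to I = A − B/2 + 1 = 797/2 − 7/2 + 1 = 396.

396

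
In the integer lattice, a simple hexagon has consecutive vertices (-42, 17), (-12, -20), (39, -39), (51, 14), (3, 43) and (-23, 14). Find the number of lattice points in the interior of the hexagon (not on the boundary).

4101

By the shoelace formula, twice the signed area is |((-42)·(-20) − (-12)·17) + ((-12)·(-39) − 39·(-20)) + (39·14 − 51·(-39)) + (51·43 − 3·14) + (3·14 − (-23)·43) + ((-23)·17 − (-42)·14)| = 8206, so the area is 4103.
Summing gcd(|Δx|,|Δy|) over the edges gives the boundary count: gcd(30,37) + gcd(51,19) + gcd(12,53) + gcd(48,29) + gcd(26,29) + gcd(19,3) = 1+1+1+1+1+1 = 6.
Pick's theorem gives I = A − B/2 + 1 = 4103 − 6/2 + 1 = 4101.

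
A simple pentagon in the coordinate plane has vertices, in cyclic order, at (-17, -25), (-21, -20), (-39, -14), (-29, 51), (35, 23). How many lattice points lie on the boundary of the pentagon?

20

Summing gcd(|Δx|,|Δy|) over the edges gives the boundary count: gcd(4,5) + gcd(18,6) + gcd(10,65) + gcd(64,28) + gcd(52,48) = 1+6+5+4+4 = 20.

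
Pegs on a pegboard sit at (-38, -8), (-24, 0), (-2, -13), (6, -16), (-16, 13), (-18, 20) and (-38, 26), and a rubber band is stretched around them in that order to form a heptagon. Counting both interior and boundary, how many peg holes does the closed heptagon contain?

797

The shoelace formula gives twice the area as |[(-38)·0 − (-24)·(-8)] + [(-24)·(-13) − (-2)·0] + [(-2)·(-16) − 6·(-13)] + [6·13 − (-16)·(-16)] + [(-16)·20 − (-18)·13] + [(-18)·26 − (-38)·20] + [(-38)·(-8) − (-38)·26]| = 1550, so the area is 775.
The number of boundary lattice points is Σ gcd(|Δx|,|Δy|) = gcd(14,8) + gcd(22,13) + gcd(8,3) + gcd(22,29) + gcd(2,7) + gcd(20,6) + gcd(0,34) = 2+1+1+1+1+2+34 = 42.
Pick's theorem gives I = A − B/2 + 1 = 775 − 42/2 + 1 = 755, so the closed region contains I + B = 755 + 42 = 797 lattice points.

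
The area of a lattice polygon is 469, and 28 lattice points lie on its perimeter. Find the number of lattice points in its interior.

456

From Pick's theorem, I = A − B/2 + 1 = 469 − 28/2 + 1 = 456.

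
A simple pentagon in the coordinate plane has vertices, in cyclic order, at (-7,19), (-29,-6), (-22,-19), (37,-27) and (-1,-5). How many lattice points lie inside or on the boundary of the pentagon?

Using the shoelace formula, 2A = |[(-7)·(-6) − (-29)·19] + [(-29)·(-19) − (-22)·(-6)] + [(-22)·(-27) − 37·(-19)] + [37·(-5) − (-1)·(-27)] + [(-1)·19 − (-7)·(-5)]| = 2043, so the area is 1021.5.
Summing gcd(|Δx|,|Δy|) over the edges gives the boundary count: gcd(22,25) + gcd(7,13) + gcd(59,8) + gcd(38,22) + gcd(6,24) = 1+1+1+2+6 = 11.
Pick's theorem gives I = A − B/2 + 1 = 1021.5 − 11/2 + 1 = 1017, so the closed region contains I + B = 1017 + 11 = 1028 lattice points.

1028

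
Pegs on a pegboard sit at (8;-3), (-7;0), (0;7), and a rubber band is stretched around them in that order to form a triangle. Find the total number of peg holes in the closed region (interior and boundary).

By the shoelace formula, twice the signed area is |(8·0 − (-7)·(-3)) + ((-7)·7 − 0·0) + (0·(-3) − 8·7)| = 126, so the area is 63.
The number of boundary lattice points is Σ gcd(|Δx|,|Δy|) = gcd(15,3) + gcd(7,7) + gcd(8,10) = 3+7+2 = 12.
Pick's theorem gives I = A − B/2 + 1 = 63 − 12/2 + 1 = 58, so the closed region contains I + B = 58 + 12 = 70 lattice points.

70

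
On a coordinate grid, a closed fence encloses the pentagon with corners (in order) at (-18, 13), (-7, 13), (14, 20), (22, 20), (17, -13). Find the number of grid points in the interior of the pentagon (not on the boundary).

By the shoelace formula, twice the signed area is |((-18)·13 − (-7)·13) + ((-7)·20 − 14·13) + (14·20 − 22·20) + (22·(-13) − 17·20) + (17·13 − (-18)·(-13))| = 1264, so the area is 632.
Along each edge there are gcd(|Δx|,|Δy|)+1 lattice points, so counting each shared vertex once the boundary has gcd(11,0) + gcd(21,7) + gcd(8,0) + gcd(5,33) + gcd(35,26) = 11+7+8+1+1 = 28.
By Pick's theorem A = I + B/2 − 1, so I = 632 − 28/2 + 1 = 619.

619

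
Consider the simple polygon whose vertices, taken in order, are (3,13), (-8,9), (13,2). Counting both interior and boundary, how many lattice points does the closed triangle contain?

The shoelace formula gives twice the area as |[3·9 − (-8)·13] + [(-8)·2 − 13·9] + [13·13 − 3·2]| = 161, so the area is 161/2.
Summing gcd(|Δx|,|Δy|) over the edges gives the boundary count: gcd(11,4) + gcd(21,7) + gcd(10,11) = 1+7+1 = 9.
Pick's theorem gives I = A − B/2 + 1 = 161/2 − 9/2 + 1 = 77, so the closed region contains I + B = 77 + 9 = 86 lattice points.

86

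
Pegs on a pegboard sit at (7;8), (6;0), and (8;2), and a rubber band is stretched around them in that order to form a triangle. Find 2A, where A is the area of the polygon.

By the shoelace formula, twice the signed area is |(7·0 − 6·8) + (6·2 − 8·0) + (8·8 − 7·2)| = 14, so the area is 7.

14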